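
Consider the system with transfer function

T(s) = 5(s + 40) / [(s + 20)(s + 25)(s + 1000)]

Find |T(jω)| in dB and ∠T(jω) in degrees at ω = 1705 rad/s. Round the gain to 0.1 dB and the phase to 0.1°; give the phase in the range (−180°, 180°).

-116.6 dB, -149.4°

At s = jω = j1705:
zero (s+40): 40 + j1705 → |·| = √(40²+1705²) = √2908625 ≈ 1705.5, ∠ = arctan(1705/40) ≈ 88.66°
pole (s+20): 20 + j1705 → |·| = √(20²+1705²) = √2907425 ≈ 1705.1, ∠ = arctan(1705/20) ≈ 89.33°
pole (s+25): 25 + j1705 → |·| = √(25²+1705²) = √2907650 ≈ 1705.2, ∠ = arctan(1705/25) ≈ 89.16°
pole (s+1000): 1000 + j1705 → |·| = √(1000²+1705²) = √3907025 ≈ 1976.6, ∠ = arctan(1705/1000) ≈ 59.61°
|T| = 5 · 1705.5 / 5.747e+09 ≈ 1.4838e-06
Gain = 20 log₁₀(1.4838e-06) ≈ -116.57 dB
∠T = 88.66° − 238.10° = -149.44°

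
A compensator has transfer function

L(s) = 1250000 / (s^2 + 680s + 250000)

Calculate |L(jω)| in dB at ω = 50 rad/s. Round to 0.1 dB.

14.0 dB

At s = jω = j50:
quadratic: (j50)² + 680·j50 + 250000 = 247500 + j34000 → |·| ≈ 2.4982e+05, ∠ ≈ 7.82°
|L| = 1250000 / 2.4982e+05 ≈ 5.0036
Gain = 20 log₁₀(5.0036) ≈ 13.99 dB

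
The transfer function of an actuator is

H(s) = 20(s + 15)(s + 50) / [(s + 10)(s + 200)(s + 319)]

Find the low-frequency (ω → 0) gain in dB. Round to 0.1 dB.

-32.6 dB

H(0) = 20·15·50 / (10·200·319) ≈ 0.023511
20 log₁₀(0.023511) ≈ -32.57 dB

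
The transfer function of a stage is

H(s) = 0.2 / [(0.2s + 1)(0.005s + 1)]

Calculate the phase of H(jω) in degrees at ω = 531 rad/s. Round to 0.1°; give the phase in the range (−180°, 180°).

At ω = 531 rad/s:
pole (1 + j531·0.2) = 1 + j106.2 → |·| ≈ 106.2, ∠ ≈ 89.46°
pole (1 + j531·0.005) = 1 + j2.655 → |·| ≈ 2.8371, ∠ ≈ 69.36°
∠H = (0°) − (89.46° + 69.36°) = -158.82°

-158.8°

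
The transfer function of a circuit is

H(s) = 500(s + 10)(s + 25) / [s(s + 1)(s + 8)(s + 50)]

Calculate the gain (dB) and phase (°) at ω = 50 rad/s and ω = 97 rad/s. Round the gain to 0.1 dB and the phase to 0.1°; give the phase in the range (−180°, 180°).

At s = jω = j50:
zero (s+10): 10 + j50 → |·| = √(10²+50²) = √2600 ≈ 50.99, ∠ = arctan(50/10) ≈ 78.69°
zero (s+25): 25 + j50 → |·| = √(25²+50²) = √3125 ≈ 55.902, ∠ = arctan(50/25) ≈ 63.43°
pole (s+1): 1 + j50 → |·| = √(1²+50²) = √2501 ≈ 50.01, ∠ = arctan(50/1) ≈ 88.85°
pole (s+8): 8 + j50 → |·| = √(8²+50²) = √2564 ≈ 50.636, ∠ = arctan(50/8) ≈ 80.91°
pole (s+50): 50 + j50 → |·| = √(50²+50²) = √5000 ≈ 70.711, ∠ = arctan(50/50) ≈ 45.00°
pole at origin: |s| = 50, ∠ = 90.00° (in denominator)
|H| = 500 · 2850.4 / 8.9531e+06 ≈ 0.15919
Gain = 20 log₁₀(0.15919) ≈ -15.96 dB
∠H = 142.12° − 304.76° = -162.64°

At s = jω = j97:
zero (s+10): 10 + j97 → |·| = √(10²+97²) = √9509 ≈ 97.514, ∠ = arctan(97/10) ≈ 84.11°
zero (s+25): 25 + j97 → |·| = √(25²+97²) = √10034 ≈ 100.17, ∠ = arctan(97/25) ≈ 75.55°
pole (s+1): 1 + j97 → |·| = √(1²+97²) = √9410 ≈ 97.005, ∠ = arctan(97/1) ≈ 89.41°
pole (s+8): 8 + j97 → |·| = √(8²+97²) = √9473 ≈ 97.329, ∠ = arctan(97/8) ≈ 85.29°
pole (s+50): 50 + j97 → |·| = √(50²+97²) = √11909 ≈ 109.13, ∠ = arctan(97/50) ≈ 62.73°
pole at origin: |s| = 97, ∠ = 90.00° (in denominator)
|H| = 500 · 9768 / 9.9943e+07 ≈ 0.048868
Gain = 20 log₁₀(0.048868) ≈ -26.22 dB
∠H = 159.66° − 327.43° = -167.77°

ω = 50: -16.0 dB, -162.6°; ω = 97: -26.2 dB, -167.8°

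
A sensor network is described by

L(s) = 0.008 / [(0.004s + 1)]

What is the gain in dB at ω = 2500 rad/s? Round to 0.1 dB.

-62.0 dB

At ω = 2500 rad/s:
pole (1 + j2500·0.004) = 1 + j10 → |·| ≈ 10.05, ∠ ≈ 84.29°
|L| = 0.008 · 1 / (10.05) ≈ 0.00079602
Gain = 20 log₁₀(0.00079602) ≈ -61.98 dB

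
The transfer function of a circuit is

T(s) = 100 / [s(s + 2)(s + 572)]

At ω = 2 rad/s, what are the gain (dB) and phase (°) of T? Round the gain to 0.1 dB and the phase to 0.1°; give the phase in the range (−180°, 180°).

At s = jω = j2:
pole (s+2): 2 + j2 → |·| = √(2²+2²) = √8 ≈ 2.8284, ∠ = arctan(2/2) ≈ 45.00°
pole (s+572): 572 + j2 → |·| = √(572²+2²) = √327188 ≈ 572, ∠ = arctan(2/572) ≈ 0.20°
pole at origin: |s| = 2, ∠ = 90.00° (in denominator)
|T| = 100 / 3235.7 ≈ 0.030905
Gain = 20 log₁₀(0.030905) ≈ -30.20 dB
∠T = 0.00° − 135.20° = -135.20°

-30.2 dB, -135.2°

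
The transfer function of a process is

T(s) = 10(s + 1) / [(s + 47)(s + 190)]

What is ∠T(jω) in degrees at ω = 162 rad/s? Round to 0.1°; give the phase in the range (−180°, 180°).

-24.6°

At s = jω = j162:
zero (s+1): 1 + j162 → |·| = √(1²+162²) = √26245 ≈ 162, ∠ = arctan(162/1) ≈ 89.65°
pole (s+47): 47 + j162 → |·| = √(47²+162²) = √28453 ≈ 168.68, ∠ = arctan(162/47) ≈ 73.82°
pole (s+190): 190 + j162 → |·| = √(190²+162²) = √62344 ≈ 249.69, ∠ = arctan(162/190) ≈ 40.45°
∠T = 89.65° − 114.27° = -24.62°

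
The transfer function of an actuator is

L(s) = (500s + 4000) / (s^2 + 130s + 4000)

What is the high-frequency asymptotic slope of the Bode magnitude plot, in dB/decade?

Each pole contributes −20 dB/decade at high frequency; each zero contributes +20 dB/decade.
Net: 1 zero(s) − 2 pole(s) → -20 dB/decade.

-20 dB/decade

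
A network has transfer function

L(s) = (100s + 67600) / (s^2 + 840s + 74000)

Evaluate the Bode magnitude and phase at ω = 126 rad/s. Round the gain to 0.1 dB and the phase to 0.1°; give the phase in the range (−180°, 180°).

-4.9 dB, -50.7°

Substitute s = j126:
Numerator: 100(j126) + 67600 = 67600 + j12600
Denominator: (j126)^2 + 840(j126) + 74000 = 58124 + j105840
|N| = √(67600² + 12600²) ≈ 68764, ∠N ≈ 10.56°
|D| = √(58124² + 105840²) ≈ 1.2075e+05, ∠D ≈ 61.23°
|L| = 68764 / 1.2075e+05 ≈ 0.56947
Gain = 20 log₁₀(0.56947) ≈ -4.89 dB
∠L = 10.56° − 61.23° = -50.67°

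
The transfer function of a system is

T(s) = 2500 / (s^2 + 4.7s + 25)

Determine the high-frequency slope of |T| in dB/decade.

-40 dB/decade

Each pole contributes −20 dB/decade at high frequency; each zero contributes +20 dB/decade.
Net: 0 zero(s) − 2 pole(s) → -40 dB/decade.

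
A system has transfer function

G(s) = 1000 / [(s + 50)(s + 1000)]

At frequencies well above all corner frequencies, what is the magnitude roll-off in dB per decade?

-40 dB/decade

Each pole contributes −20 dB/decade at high frequency; each zero contributes +20 dB/decade.
Net: 0 zero(s) − 2 pole(s) → -40 dB/decade.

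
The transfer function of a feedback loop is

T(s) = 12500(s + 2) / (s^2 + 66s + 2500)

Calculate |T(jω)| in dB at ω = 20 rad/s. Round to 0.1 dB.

At s = jω = j20:
zero (s+2): 2 + j20 → |·| = √(2²+20²) = √404 ≈ 20.1, ∠ = arctan(20/2) ≈ 84.29°
quadratic: (j20)² + 66·j20 + 2500 = 2100 + j1320 → |·| ≈ 2480.4, ∠ ≈ 32.15°
|T| = 12500 · 20.1 / 2480.4 ≈ 101.29
Gain = 20 log₁₀(101.29) ≈ 40.11 dB

40.1 dB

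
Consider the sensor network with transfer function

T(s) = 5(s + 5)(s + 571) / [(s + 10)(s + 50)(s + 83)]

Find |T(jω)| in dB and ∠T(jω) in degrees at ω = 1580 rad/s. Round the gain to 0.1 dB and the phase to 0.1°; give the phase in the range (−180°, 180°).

-49.5 dB, -104.9°

At s = jω = j1580:
zero (s+5): 5 + j1580 → |·| = √(5²+1580²) = √2496425 ≈ 1580, ∠ = arctan(1580/5) ≈ 89.82°
zero (s+571): 571 + j1580 → |·| = √(571²+1580²) = √2822441 ≈ 1680, ∠ = arctan(1580/571) ≈ 70.13°
pole (s+10): 10 + j1580 → |·| = √(10²+1580²) = √2496500 ≈ 1580, ∠ = arctan(1580/10) ≈ 89.64°
pole (s+50): 50 + j1580 → |·| = √(50²+1580²) = √2498900 ≈ 1580.8, ∠ = arctan(1580/50) ≈ 88.19°
pole (s+83): 83 + j1580 → |·| = √(83²+1580²) = √2503289 ≈ 1582.2, ∠ = arctan(1580/83) ≈ 86.99°
|T| = 5 · 2.6544e+06 / 3.9518e+09 ≈ 0.0033585
Gain = 20 log₁₀(0.0033585) ≈ -49.48 dB
∠T = 159.95° − 264.82° = -104.87°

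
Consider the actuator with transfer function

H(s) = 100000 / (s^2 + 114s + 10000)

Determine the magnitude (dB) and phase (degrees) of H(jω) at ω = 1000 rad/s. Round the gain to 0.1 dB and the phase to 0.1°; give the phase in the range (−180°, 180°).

-20.0 dB, -173.4°

At s = jω = j1000:
quadratic: (j1000)² + 114·j1000 + 10000 = -990000 + j114000 → |·| ≈ 9.9654e+05, ∠ ≈ 173.43°
|H| = 100000 / 9.9654e+05 ≈ 0.10035
Gain = 20 log₁₀(0.10035) ≈ -19.97 dB
∠H = 0.00° − 173.43° = -173.43°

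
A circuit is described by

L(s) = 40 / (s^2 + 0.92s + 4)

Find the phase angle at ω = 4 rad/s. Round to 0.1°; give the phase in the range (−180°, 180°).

At s = jω = j4:
quadratic: (j4)² + 0.92·j4 + 4 = -12 + j3.68 → |·| ≈ 12.552, ∠ ≈ 162.95°
∠L = 0.00° − 162.95° = -162.95°

-163.0°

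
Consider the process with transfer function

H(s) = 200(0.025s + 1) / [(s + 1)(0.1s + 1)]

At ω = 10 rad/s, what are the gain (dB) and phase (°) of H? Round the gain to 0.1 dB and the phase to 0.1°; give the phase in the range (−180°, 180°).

23.2 dB, -115.3°

At ω = 10 rad/s:
zero (1 + j10·0.025) = 1 + j0.25 → |·| ≈ 1.0308, ∠ ≈ 14.04°
pole (1 + j10·1) = 1 + j10 → |·| ≈ 10.05, ∠ ≈ 84.29°
pole (1 + j10·0.1) = 1 + j1 → |·| ≈ 1.4142, ∠ ≈ 45.00°
|H| = 200 · 1.0308 / (10.05 · 1.4142) ≈ 14.505
Gain = 20 log₁₀(14.505) ≈ 23.23 dB
∠H = (14.04°) − (84.29° + 45.00°) = -115.25°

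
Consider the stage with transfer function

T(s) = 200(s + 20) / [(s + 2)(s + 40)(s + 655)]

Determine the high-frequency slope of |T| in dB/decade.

-40 dB/decade

Each pole contributes −20 dB/decade at high frequency; each zero contributes +20 dB/decade.
Net: 1 zero(s) − 3 pole(s) → -40 dB/decade.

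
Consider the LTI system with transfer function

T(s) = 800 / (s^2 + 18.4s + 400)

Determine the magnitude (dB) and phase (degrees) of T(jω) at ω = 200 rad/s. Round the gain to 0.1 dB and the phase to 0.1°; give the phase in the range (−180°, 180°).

At s = jω = j200:
quadratic: (j200)² + 18.4·j200 + 400 = -39600 + j3680 → |·| ≈ 39771, ∠ ≈ 174.69°
|T| = 800 / 39771 ≈ 0.020115
Gain = 20 log₁₀(0.020115) ≈ -33.93 dB
∠T = 0.00° − 174.69° = -174.69°

-33.9 dB, -174.7°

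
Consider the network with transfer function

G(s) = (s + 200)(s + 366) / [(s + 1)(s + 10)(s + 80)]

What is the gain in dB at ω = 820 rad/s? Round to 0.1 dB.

At s = jω = j820:
zero (s+200): 200 + j820 → |·| = √(200²+820²) = √712400 ≈ 844.04, ∠ = arctan(820/200) ≈ 76.29°
zero (s+366): 366 + j820 → |·| = √(366²+820²) = √806356 ≈ 897.97, ∠ = arctan(820/366) ≈ 65.95°
pole (s+1): 1 + j820 → |·| = √(1²+820²) = √672401 ≈ 820, ∠ = arctan(820/1) ≈ 89.93°
pole (s+10): 10 + j820 → |·| = √(10²+820²) = √672500 ≈ 820.06, ∠ = arctan(820/10) ≈ 89.30°
pole (s+80): 80 + j820 → |·| = √(80²+820²) = √678800 ≈ 823.89, ∠ = arctan(820/80) ≈ 84.43°
|G| = 1 · 7.5792e+05 / 5.5402e+08 ≈ 0.001368
Gain = 20 log₁₀(0.001368) ≈ -57.28 dB

-57.3 dB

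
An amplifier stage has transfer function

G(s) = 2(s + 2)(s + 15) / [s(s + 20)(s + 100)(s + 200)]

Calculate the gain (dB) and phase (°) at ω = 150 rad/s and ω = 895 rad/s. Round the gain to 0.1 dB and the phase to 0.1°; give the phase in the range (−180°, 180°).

At s = jω = j150:
zero (s+2): 2 + j150 → |·| = √(2²+150²) = √22504 ≈ 150.01, ∠ = arctan(150/2) ≈ 89.24°
zero (s+15): 15 + j150 → |·| = √(15²+150²) = √22725 ≈ 150.75, ∠ = arctan(150/15) ≈ 84.29°
pole (s+20): 20 + j150 → |·| = √(20²+150²) = √22900 ≈ 151.33, ∠ = arctan(150/20) ≈ 82.41°
pole (s+100): 100 + j150 → |·| = √(100²+150²) = √32500 ≈ 180.28, ∠ = arctan(150/100) ≈ 56.31°
pole (s+200): 200 + j150 → |·| = √(200²+150²) = √62500 ≈ 250, ∠ = arctan(150/200) ≈ 36.87°
pole at origin: |s| = 150, ∠ = 90.00° (in denominator)
|G| = 2 · 22614 / 1.0231e+09 ≈ 4.4207e-05
Gain = 20 log₁₀(4.4207e-05) ≈ -87.09 dB
∠G = 173.53° − 265.59° = -92.06°

At s = jω = j895:
zero (s+2): 2 + j895 → |·| = √(2²+895²) = √801029 ≈ 895, ∠ = arctan(895/2) ≈ 89.87°
zero (s+15): 15 + j895 → |·| = √(15²+895²) = √801250 ≈ 895.13, ∠ = arctan(895/15) ≈ 89.04°
pole (s+20): 20 + j895 → |·| = √(20²+895²) = √801425 ≈ 895.22, ∠ = arctan(895/20) ≈ 88.72°
pole (s+100): 100 + j895 → |·| = √(100²+895²) = √811025 ≈ 900.57, ∠ = arctan(895/100) ≈ 83.62°
pole (s+200): 200 + j895 → |·| = √(200²+895²) = √841025 ≈ 917.07, ∠ = arctan(895/200) ≈ 77.40°
pole at origin: |s| = 895, ∠ = 90.00° (in denominator)
|G| = 2 · 8.0114e+05 / 6.6172e+11 ≈ 2.4214e-06
Gain = 20 log₁₀(2.4214e-06) ≈ -112.32 dB
∠G = 178.91° − 339.74° = -160.83°

ω = 150: -87.1 dB, -92.1°; ω = 895: -112.3 dB, -160.8°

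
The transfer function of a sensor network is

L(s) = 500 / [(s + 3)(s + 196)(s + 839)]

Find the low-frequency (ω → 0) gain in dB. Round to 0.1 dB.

L(0) = 500 / (3·196·839) ≈ 0.0010135
20 log₁₀(0.0010135) ≈ -59.88 dB

-59.9 dB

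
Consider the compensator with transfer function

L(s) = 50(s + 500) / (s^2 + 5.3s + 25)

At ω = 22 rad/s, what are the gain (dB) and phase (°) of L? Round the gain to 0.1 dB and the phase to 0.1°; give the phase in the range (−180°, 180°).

At s = jω = j22:
zero (s+500): 500 + j22 → |·| = √(500²+22²) = √250484 ≈ 500.48, ∠ = arctan(22/500) ≈ 2.52°
quadratic: (j22)² + 5.3·j22 + 25 = -459 + j116.6 → |·| ≈ 473.58, ∠ ≈ 165.75°
|L| = 50 · 500.48 / 473.58 ≈ 52.84
Gain = 20 log₁₀(52.84) ≈ 34.46 dB
∠L = 2.52° − 165.75° = -163.23°

34.5 dB, -163.2°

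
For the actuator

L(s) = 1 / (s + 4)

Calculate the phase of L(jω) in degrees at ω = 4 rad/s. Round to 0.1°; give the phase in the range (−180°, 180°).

At s = jω = j4:
pole (s+4): 4 + j4 → |·| = √(4²+4²) = √32 ≈ 5.6569, ∠ = arctan(4/4) ≈ 45.00°
∠L = 0.00° − 45.00° = -45.00°

-45.0°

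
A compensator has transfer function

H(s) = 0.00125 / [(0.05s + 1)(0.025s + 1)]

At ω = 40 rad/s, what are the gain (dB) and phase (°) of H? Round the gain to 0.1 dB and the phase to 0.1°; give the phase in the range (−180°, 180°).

At ω = 40 rad/s:
pole (1 + j40·0.05) = 1 + j2 → |·| ≈ 2.2361, ∠ ≈ 63.43°
pole (1 + j40·0.025) = 1 + j1 → |·| ≈ 1.4142, ∠ ≈ 45.00°
|H| = 0.00125 · 1 / (2.2361 · 1.4142) ≈ 0.00039528
Gain = 20 log₁₀(0.00039528) ≈ -68.06 dB
∠H = (0°) − (63.43° + 45.00°) = -108.43°

-68.1 dB, -108.4°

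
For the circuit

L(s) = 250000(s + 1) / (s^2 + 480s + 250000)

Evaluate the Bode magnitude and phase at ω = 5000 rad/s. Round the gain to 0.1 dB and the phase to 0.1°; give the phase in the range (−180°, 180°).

34.0 dB, -84.5°

At s = jω = j5000:
zero (s+1): 1 + j5000 → |·| = √(1²+5000²) = √25000001 ≈ 5000, ∠ = arctan(5000/1) ≈ 89.99°
quadratic: (j5000)² + 480·j5000 + 250000 = -24750000 + j2400000 → |·| ≈ 2.4866e+07, ∠ ≈ 174.46°
|L| = 250000 · 5000 / 2.4866e+07 ≈ 50.269
Gain = 20 log₁₀(50.269) ≈ 34.03 dB
∠L = 89.99° − 174.46° = -84.47°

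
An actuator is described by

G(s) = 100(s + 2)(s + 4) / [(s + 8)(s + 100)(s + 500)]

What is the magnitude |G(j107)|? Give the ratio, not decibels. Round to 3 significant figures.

At s = jω = j107:
zero (s+2): 2 + j107 → |·| = √(2²+107²) = √11453 ≈ 107.02, ∠ = arctan(107/2) ≈ 88.93°
zero (s+4): 4 + j107 → |·| = √(4²+107²) = √11465 ≈ 107.07, ∠ = arctan(107/4) ≈ 87.86°
pole (s+8): 8 + j107 → |·| = √(8²+107²) = √11513 ≈ 107.3, ∠ = arctan(107/8) ≈ 85.72°
pole (s+100): 100 + j107 → |·| = √(100²+107²) = √21449 ≈ 146.45, ∠ = arctan(107/100) ≈ 46.94°
pole (s+500): 500 + j107 → |·| = √(500²+107²) = √261449 ≈ 511.32, ∠ = arctan(107/500) ≈ 12.08°
|G| = 100 · 11459 / 8.0349e+06 ≈ 0.14262

0.143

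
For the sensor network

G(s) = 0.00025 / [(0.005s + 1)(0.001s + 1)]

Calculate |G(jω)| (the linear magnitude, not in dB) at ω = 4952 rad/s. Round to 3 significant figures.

2.00e-06

At ω = 4952 rad/s:
pole (1 + j4952·0.005) = 1 + j24.76 → |·| ≈ 24.78, ∠ ≈ 87.69°
pole (1 + j4952·0.001) = 1 + j4.952 → |·| ≈ 5.052, ∠ ≈ 78.58°
|G| = 0.00025 · 1 / (24.78 · 5.052) ≈ 1.997e-06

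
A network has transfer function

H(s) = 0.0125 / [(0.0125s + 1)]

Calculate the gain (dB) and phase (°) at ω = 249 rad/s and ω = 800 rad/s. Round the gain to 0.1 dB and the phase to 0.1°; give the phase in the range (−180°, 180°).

ω = 249: -48.4 dB, -72.2°; ω = 800: -58.1 dB, -84.3°

At ω = 249 rad/s:
pole (1 + j249·0.0125) = 1 + j3.1125 → |·| ≈ 3.2692, ∠ ≈ 72.19°
|H| = 0.0125 · 1 / (3.2692) ≈ 0.0038236
Gain = 20 log₁₀(0.0038236) ≈ -48.35 dB
∠H = (0°) − (72.19°) = -72.19°

At ω = 800 rad/s:
pole (1 + j800·0.0125) = 1 + j10 → |·| ≈ 10.05, ∠ ≈ 84.29°
|H| = 0.0125 · 1 / (10.05) ≈ 0.0012438
Gain = 20 log₁₀(0.0012438) ≈ -58.10 dB
∠H = (0°) − (84.29°) = -84.29°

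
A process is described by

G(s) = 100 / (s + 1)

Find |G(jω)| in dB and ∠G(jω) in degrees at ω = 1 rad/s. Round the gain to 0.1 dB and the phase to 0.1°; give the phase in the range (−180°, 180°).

At s = jω = j1:
pole (s+1): 1 + j1 → |·| = √(1²+1²) = √2 ≈ 1.4142, ∠ = arctan(1/1) ≈ 45.00°
|G| = 100 / 1.4142 ≈ 70.711
Gain = 20 log₁₀(70.711) ≈ 36.99 dB
∠G = 0.00° − 45.00° = -45.00°

37.0 dB, -45.0°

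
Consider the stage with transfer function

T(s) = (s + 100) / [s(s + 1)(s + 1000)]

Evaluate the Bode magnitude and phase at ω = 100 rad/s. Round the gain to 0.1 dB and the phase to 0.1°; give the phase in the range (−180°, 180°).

At s = jω = j100:
zero (s+100): 100 + j100 → |·| = √(100²+100²) = √20000 ≈ 141.42, ∠ = arctan(100/100) ≈ 45.00°
pole (s+1): 1 + j100 → |·| = √(1²+100²) = √10001 ≈ 100, ∠ = arctan(100/1) ≈ 89.43°
pole (s+1000): 1000 + j100 → |·| = √(1000²+100²) = √1010000 ≈ 1005, ∠ = arctan(100/1000) ≈ 5.71°
pole at origin: |s| = 100, ∠ = 90.00° (in denominator)
|T| = 1 · 141.42 / 1.005e+07 ≈ 1.4072e-05
Gain = 20 log₁₀(1.4072e-05) ≈ -97.03 dB
∠T = 45.00° − 185.14° = -140.14°

-97.0 dB, -140.1°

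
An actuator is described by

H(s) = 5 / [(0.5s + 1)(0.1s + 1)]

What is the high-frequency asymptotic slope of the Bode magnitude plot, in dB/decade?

Each pole contributes −20 dB/decade at high frequency; each zero contributes +20 dB/decade.
Net: 0 zero(s) − 2 pole(s) → -40 dB/decade.

-40 dB/decade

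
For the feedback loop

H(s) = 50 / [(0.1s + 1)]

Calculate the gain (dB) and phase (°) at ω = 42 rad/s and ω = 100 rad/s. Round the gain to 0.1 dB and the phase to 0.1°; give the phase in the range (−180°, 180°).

At ω = 42 rad/s:
pole (1 + j42·0.1) = 1 + j4.2 → |·| ≈ 4.3174, ∠ ≈ 76.61°
|H| = 50 · 1 / (4.3174) ≈ 11.581
Gain = 20 log₁₀(11.581) ≈ 21.27 dB
∠H = (0°) − (76.61°) = -76.61°

At ω = 100 rad/s:
pole (1 + j100·0.1) = 1 + j10 → |·| ≈ 10.05, ∠ ≈ 84.29°
|H| = 50 · 1 / (10.05) ≈ 4.9751
Gain = 20 log₁₀(4.9751) ≈ 13.94 dB
∠H = (0°) − (84.29°) = -84.29°

ω = 42: 21.3 dB, -76.6°; ω = 100: 13.9 dB, -84.3°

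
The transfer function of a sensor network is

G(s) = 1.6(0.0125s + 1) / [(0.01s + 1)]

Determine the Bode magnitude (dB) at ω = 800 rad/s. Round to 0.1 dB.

6.0 dB

At ω = 800 rad/s:
zero (1 + j800·0.0125) = 1 + j10 → |·| ≈ 10.05, ∠ ≈ 84.29°
pole (1 + j800·0.01) = 1 + j8 → |·| ≈ 8.0623, ∠ ≈ 82.87°
|G| = 1.6 · 10.05 / (8.0623) ≈ 1.9945
Gain = 20 log₁₀(1.9945) ≈ 6.00 dB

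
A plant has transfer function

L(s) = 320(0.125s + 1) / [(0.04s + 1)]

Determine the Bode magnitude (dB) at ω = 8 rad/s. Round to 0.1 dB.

At ω = 8 rad/s:
zero (1 + j8·0.125) = 1 + j1 → |·| ≈ 1.4142, ∠ ≈ 45.00°
pole (1 + j8·0.04) = 1 + j0.32 → |·| ≈ 1.05, ∠ ≈ 17.74°
|L| = 320 · 1.4142 / (1.05) ≈ 430.99
Gain = 20 log₁₀(430.99) ≈ 52.69 dB

52.7 dB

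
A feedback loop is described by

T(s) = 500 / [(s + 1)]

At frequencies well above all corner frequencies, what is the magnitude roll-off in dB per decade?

-20 dB/decade

Each pole contributes −20 dB/decade at high frequency; each zero contributes +20 dB/decade.
Net: 0 zero(s) − 1 pole(s) → -20 dB/decade.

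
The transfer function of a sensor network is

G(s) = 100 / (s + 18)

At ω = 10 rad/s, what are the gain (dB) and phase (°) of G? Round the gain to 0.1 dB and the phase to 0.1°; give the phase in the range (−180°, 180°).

13.7 dB, -29.1°

At s = jω = j10:
pole (s+18): 18 + j10 → |·| = √(18²+10²) = √424 ≈ 20.591, ∠ = arctan(10/18) ≈ 29.05°
|G| = 100 / 20.591 ≈ 4.8565
Gain = 20 log₁₀(4.8565) ≈ 13.73 dB
∠G = 0.00° − 29.05° = -29.05°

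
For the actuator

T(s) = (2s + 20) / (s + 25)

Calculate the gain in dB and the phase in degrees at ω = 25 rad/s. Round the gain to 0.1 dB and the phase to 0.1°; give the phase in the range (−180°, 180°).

3.7 dB, 23.2°

Substitute s = j25:
Numerator: 2(j25) + 20 = 20 + j50
Denominator: (j25) + 25 = 25 + j25
|N| = √(20² + 50²) ≈ 53.852, ∠N ≈ 68.20°
|D| = √(25² + 25²) ≈ 35.355, ∠D ≈ 45.00°
|T| = 53.852 / 35.355 ≈ 1.5232
Gain = 20 log₁₀(1.5232) ≈ 3.66 dB
∠T = 68.20° − 45.00° = 23.20°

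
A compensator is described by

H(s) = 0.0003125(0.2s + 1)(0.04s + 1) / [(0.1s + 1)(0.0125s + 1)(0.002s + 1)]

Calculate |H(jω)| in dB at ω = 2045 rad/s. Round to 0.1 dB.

-66.5 dB

At ω = 2045 rad/s:
zero (1 + j2045·0.2) = 1 + j409 → |·| ≈ 409, ∠ ≈ 89.86°
zero (1 + j2045·0.04) = 1 + j81.8 → |·| ≈ 81.806, ∠ ≈ 89.30°
pole (1 + j2045·0.1) = 1 + j204.5 → |·| ≈ 204.5, ∠ ≈ 89.72°
pole (1 + j2045·0.0125) = 1 + j25.5625 → |·| ≈ 25.582, ∠ ≈ 87.76°
pole (1 + j2045·0.002) = 1 + j4.09 → |·| ≈ 4.2105, ∠ ≈ 76.26°
|H| = 0.0003125 · 409 · 81.806 / (204.5 · 25.582 · 4.2105) ≈ 0.00047468
Gain = 20 log₁₀(0.00047468) ≈ -66.47 dB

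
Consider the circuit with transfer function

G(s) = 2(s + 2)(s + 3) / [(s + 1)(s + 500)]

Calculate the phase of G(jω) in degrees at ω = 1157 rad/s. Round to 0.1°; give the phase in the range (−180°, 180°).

23.2°

At s = jω = j1157:
zero (s+2): 2 + j1157 → |·| = √(2²+1157²) = √1338653 ≈ 1157, ∠ = arctan(1157/2) ≈ 89.90°
zero (s+3): 3 + j1157 → |·| = √(3²+1157²) = √1338658 ≈ 1157, ∠ = arctan(1157/3) ≈ 89.85°
pole (s+1): 1 + j1157 → |·| = √(1²+1157²) = √1338650 ≈ 1157, ∠ = arctan(1157/1) ≈ 89.95°
pole (s+500): 500 + j1157 → |·| = √(500²+1157²) = √1588649 ≈ 1260.4, ∠ = arctan(1157/500) ≈ 66.63°
∠G = 179.75° − 156.58° = 23.17°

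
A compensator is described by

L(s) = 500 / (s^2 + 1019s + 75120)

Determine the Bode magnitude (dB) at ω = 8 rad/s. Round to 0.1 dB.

Substitute s = j8:
Numerator: 500 = 500 + j0
Denominator: (j8)^2 + 1019(j8) + 75120 = 75056 + j8152
|N| = √(500² + 0²) ≈ 500, ∠N ≈ 0.00°
|D| = √(75056² + 8152²) ≈ 75497, ∠D ≈ 6.20°
|L| = 500 / 75497 ≈ 0.0066228
Gain = 20 log₁₀(0.0066228) ≈ -43.58 dB

-43.6 dB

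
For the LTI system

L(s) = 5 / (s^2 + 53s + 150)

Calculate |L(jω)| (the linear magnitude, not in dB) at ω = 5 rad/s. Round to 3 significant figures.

Substitute s = j5:
Numerator: 5 = 5 + j0
Denominator: (j5)^2 + 53(j5) + 150 = 125 + j265
|N| = √(5² + 0²) ≈ 5, ∠N ≈ 0.00°
|D| = √(125² + 265²) ≈ 293, ∠D ≈ 64.75°
|L| = 5 / 293 ≈ 0.017065

0.0171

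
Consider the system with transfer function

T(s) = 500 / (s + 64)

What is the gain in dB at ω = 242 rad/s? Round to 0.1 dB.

6.0 dB

Substitute s = j242:
Numerator: 500 = 500 + j0
Denominator: (j242) + 64 = 64 + j242
|N| = √(500² + 0²) ≈ 500, ∠N ≈ 0.00°
|D| = √(64² + 242²) ≈ 250.32, ∠D ≈ 75.19°
|T| = 500 / 250.32 ≈ 1.9974
Gain = 20 log₁₀(1.9974) ≈ 6.01 dB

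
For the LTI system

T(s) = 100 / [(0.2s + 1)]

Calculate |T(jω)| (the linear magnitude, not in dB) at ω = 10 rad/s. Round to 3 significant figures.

At ω = 10 rad/s:
pole (1 + j10·0.2) = 1 + j2 → |·| ≈ 2.2361, ∠ ≈ 63.43°
|T| = 100 · 1 / (2.2361) ≈ 44.721

44.7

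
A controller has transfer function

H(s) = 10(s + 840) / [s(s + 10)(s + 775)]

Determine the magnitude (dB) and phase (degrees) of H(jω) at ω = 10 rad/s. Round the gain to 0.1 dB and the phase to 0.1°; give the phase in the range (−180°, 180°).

At s = jω = j10:
zero (s+840): 840 + j10 → |·| = √(840²+10²) = √705700 ≈ 840.06, ∠ = arctan(10/840) ≈ 0.68°
pole (s+10): 10 + j10 → |·| = √(10²+10²) = √200 ≈ 14.142, ∠ = arctan(10/10) ≈ 45.00°
pole (s+775): 775 + j10 → |·| = √(775²+10²) = √600725 ≈ 775.06, ∠ = arctan(10/775) ≈ 0.74°
pole at origin: |s| = 10, ∠ = 90.00° (in denominator)
|H| = 10 · 840.06 / 1.0961e+05 ≈ 0.076641
Gain = 20 log₁₀(0.076641) ≈ -22.31 dB
∠H = 0.68° − 135.74° = -135.06°

-22.3 dB, -135.1°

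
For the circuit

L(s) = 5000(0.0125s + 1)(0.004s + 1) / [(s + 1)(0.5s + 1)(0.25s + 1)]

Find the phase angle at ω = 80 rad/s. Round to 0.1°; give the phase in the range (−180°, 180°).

At ω = 80 rad/s:
zero (1 + j80·0.0125) = 1 + j1 → |·| ≈ 1.4142, ∠ ≈ 45.00°
zero (1 + j80·0.004) = 1 + j0.32 → |·| ≈ 1.05, ∠ ≈ 17.74°
pole (1 + j80·1) = 1 + j80 → |·| ≈ 80.006, ∠ ≈ 89.28°
pole (1 + j80·0.5) = 1 + j40 → |·| ≈ 40.012, ∠ ≈ 88.57°
pole (1 + j80·0.25) = 1 + j20 → |·| ≈ 20.025, ∠ ≈ 87.14°
∠L = (45.00° + 17.74°) − (89.28° + 88.57° + 87.14°) = -202.25° ≡ 157.75° (principal value)

157.8°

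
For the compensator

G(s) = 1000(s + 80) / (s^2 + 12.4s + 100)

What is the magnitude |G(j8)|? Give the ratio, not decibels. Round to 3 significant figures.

At s = jω = j8:
zero (s+80): 80 + j8 → |·| = √(80²+8²) = √6464 ≈ 80.399, ∠ = arctan(8/80) ≈ 5.71°
quadratic: (j8)² + 12.4·j8 + 100 = 36 + j99.2 → |·| ≈ 105.53, ∠ ≈ 70.05°
|G| = 1000 · 80.399 / 105.53 ≈ 761.86

762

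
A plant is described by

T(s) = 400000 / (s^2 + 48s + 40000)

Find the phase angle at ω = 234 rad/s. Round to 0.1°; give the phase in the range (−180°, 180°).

At s = jω = j234:
quadratic: (j234)² + 48·j234 + 40000 = -14756 + j11232 → |·| ≈ 18544, ∠ ≈ 142.72°
∠T = 0.00° − 142.72° = -142.72°

-142.7°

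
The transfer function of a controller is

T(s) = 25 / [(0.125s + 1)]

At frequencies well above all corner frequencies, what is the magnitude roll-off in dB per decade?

-20 dB/decade

Each pole contributes −20 dB/decade at high frequency; each zero contributes +20 dB/decade.
Net: 0 zero(s) − 1 pole(s) → -20 dB/decade.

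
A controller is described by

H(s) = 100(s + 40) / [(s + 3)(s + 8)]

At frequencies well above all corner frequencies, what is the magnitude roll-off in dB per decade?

Each pole contributes −20 dB/decade at high frequency; each zero contributes +20 dB/decade.
Net: 1 zero(s) − 2 pole(s) → -20 dB/decade.

-20 dB/decade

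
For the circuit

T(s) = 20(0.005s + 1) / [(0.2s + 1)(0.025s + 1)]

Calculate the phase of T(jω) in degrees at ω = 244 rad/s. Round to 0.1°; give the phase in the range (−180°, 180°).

-118.9°

At ω = 244 rad/s:
zero (1 + j244·0.005) = 1 + j1.22 → |·| ≈ 1.5775, ∠ ≈ 50.66°
pole (1 + j244·0.2) = 1 + j48.8 → |·| ≈ 48.81, ∠ ≈ 88.83°
pole (1 + j244·0.025) = 1 + j6.1 → |·| ≈ 6.1814, ∠ ≈ 80.69°
∠T = (50.66°) − (88.83° + 80.69°) = -118.86°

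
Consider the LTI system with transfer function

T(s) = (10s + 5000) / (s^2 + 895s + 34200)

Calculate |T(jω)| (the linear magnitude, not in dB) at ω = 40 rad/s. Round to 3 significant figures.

0.104

Substitute s = j40:
Numerator: 10(j40) + 5000 = 5000 + j400
Denominator: (j40)^2 + 895(j40) + 34200 = 32600 + j35800
|N| = √(5000² + 400²) ≈ 5016, ∠N ≈ 4.57°
|D| = √(32600² + 35800²) ≈ 48419, ∠D ≈ 47.68°
|T| = 5016 / 48419 ≈ 0.1036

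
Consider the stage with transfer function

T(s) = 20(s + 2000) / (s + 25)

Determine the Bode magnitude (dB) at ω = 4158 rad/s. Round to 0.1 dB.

At s = jω = j4158:
zero (s+2000): 2000 + j4158 → |·| = √(2000²+4158²) = √21288964 ≈ 4614, ∠ = arctan(4158/2000) ≈ 64.31°
pole (s+25): 25 + j4158 → |·| = √(25²+4158²) = √17289589 ≈ 4158.1, ∠ = arctan(4158/25) ≈ 89.66°
|T| = 20 · 4614 / 4158.1 ≈ 22.193
Gain = 20 log₁₀(22.193) ≈ 26.92 dB

26.9 dB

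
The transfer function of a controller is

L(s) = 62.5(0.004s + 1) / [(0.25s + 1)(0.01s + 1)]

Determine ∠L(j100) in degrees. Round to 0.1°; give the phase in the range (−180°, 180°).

At ω = 100 rad/s:
zero (1 + j100·0.004) = 1 + j0.4 → |·| ≈ 1.077, ∠ ≈ 21.80°
pole (1 + j100·0.25) = 1 + j25 → |·| ≈ 25.02, ∠ ≈ 87.71°
pole (1 + j100·0.01) = 1 + j1 → |·| ≈ 1.4142, ∠ ≈ 45.00°
∠L = (21.80°) − (87.71° + 45.00°) = -110.91°

-110.9°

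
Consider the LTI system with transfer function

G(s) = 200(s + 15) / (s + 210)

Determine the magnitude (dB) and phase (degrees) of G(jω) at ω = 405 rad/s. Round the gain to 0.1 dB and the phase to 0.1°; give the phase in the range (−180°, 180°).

At s = jω = j405:
zero (s+15): 15 + j405 → |·| = √(15²+405²) = √164250 ≈ 405.28, ∠ = arctan(405/15) ≈ 87.88°
pole (s+210): 210 + j405 → |·| = √(210²+405²) = √208125 ≈ 456.21, ∠ = arctan(405/210) ≈ 62.59°
|G| = 200 · 405.28 / 456.21 ≈ 177.67
Gain = 20 log₁₀(177.67) ≈ 44.99 dB
∠G = 87.88° − 62.59° = 25.29°

45.0 dB, 25.3°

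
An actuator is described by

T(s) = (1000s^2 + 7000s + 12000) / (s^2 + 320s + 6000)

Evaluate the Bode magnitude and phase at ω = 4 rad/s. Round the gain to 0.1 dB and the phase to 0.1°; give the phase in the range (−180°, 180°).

13.3 dB, 86.1°

Substitute s = j4:
Numerator: 1000(j4)^2 + 7000(j4) + 12000 = -4000 + j28000
Denominator: (j4)^2 + 320(j4) + 6000 = 5984 + j1280
|N| = √(4000² + 28000²) ≈ 28284, ∠N ≈ 98.13°
|D| = √(5984² + 1280²) ≈ 6119.4, ∠D ≈ 12.07°
|T| = 28284 / 6119.4 ≈ 4.622
Gain = 20 log₁₀(4.622) ≈ 13.30 dB
∠T = 98.13° − 12.07° = 86.06°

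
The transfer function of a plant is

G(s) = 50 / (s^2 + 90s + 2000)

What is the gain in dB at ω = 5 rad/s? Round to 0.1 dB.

Substitute s = j5:
Numerator: 50 = 50 + j0
Denominator: (j5)^2 + 90(j5) + 2000 = 1975 + j450
|N| = √(50² + 0²) ≈ 50, ∠N ≈ 0.00°
|D| = √(1975² + 450²) ≈ 2025.6, ∠D ≈ 12.84°
|G| = 50 / 2025.6 ≈ 0.024684
Gain = 20 log₁₀(0.024684) ≈ -32.15 dB

-32.2 dB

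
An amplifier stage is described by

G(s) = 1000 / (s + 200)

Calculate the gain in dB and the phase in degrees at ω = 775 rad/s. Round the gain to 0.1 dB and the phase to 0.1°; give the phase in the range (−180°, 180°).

1.9 dB, -75.5°

At s = jω = j775:
pole (s+200): 200 + j775 → |·| = √(200²+775²) = √640625 ≈ 800.39, ∠ = arctan(775/200) ≈ 75.53°
|G| = 1000 / 800.39 ≈ 1.2494
Gain = 20 log₁₀(1.2494) ≈ 1.93 dB
∠G = 0.00° − 75.53° = -75.53°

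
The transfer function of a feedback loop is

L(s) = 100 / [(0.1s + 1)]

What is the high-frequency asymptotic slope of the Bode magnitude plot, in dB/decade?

Each pole contributes −20 dB/decade at high frequency; each zero contributes +20 dB/decade.
Net: 0 zero(s) − 1 pole(s) → -20 dB/decade.

-20 dB/decade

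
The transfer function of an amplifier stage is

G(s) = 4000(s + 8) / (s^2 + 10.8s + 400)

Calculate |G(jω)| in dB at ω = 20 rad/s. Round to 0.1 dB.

52.0 dB

At s = jω = j20:
zero (s+8): 8 + j20 → |·| = √(8²+20²) = √464 ≈ 21.541, ∠ = arctan(20/8) ≈ 68.20°
quadratic: (j20)² + 10.8·j20 + 400 = 0 + j216 → |·| ≈ 216, ∠ ≈ 90.00°
|G| = 4000 · 21.541 / 216 ≈ 398.91
Gain = 20 log₁₀(398.91) ≈ 52.02 dB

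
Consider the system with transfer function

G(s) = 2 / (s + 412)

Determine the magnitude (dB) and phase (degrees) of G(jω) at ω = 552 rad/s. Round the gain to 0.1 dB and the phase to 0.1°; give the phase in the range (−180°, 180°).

-50.7 dB, -53.3°

Substitute s = j552:
Numerator: 2 = 2 + j0
Denominator: (j552) + 412 = 412 + j552
|N| = √(2² + 0²) ≈ 2, ∠N ≈ 0.00°
|D| = √(412² + 552²) ≈ 688.8, ∠D ≈ 53.26°
|G| = 2 / 688.8 ≈ 0.0029036
Gain = 20 log₁₀(0.0029036) ≈ -50.74 dB
∠G = 0.00° − 53.26° = -53.26°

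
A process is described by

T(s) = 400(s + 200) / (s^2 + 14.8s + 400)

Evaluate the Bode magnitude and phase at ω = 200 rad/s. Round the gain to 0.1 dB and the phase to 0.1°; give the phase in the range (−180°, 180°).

At s = jω = j200:
zero (s+200): 200 + j200 → |·| = √(200²+200²) = √80000 ≈ 282.84, ∠ = arctan(200/200) ≈ 45.00°
quadratic: (j200)² + 14.8·j200 + 400 = -39600 + j2960 → |·| ≈ 39710, ∠ ≈ 175.73°
|T| = 400 · 282.84 / 39710 ≈ 2.8491
Gain = 20 log₁₀(2.8491) ≈ 9.09 dB
∠T = 45.00° − 175.73° = -130.73°

9.1 dB, -130.7°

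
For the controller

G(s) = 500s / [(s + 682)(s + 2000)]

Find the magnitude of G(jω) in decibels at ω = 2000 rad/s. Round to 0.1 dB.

At s = jω = j2000:
zero at origin: s = j2000 → |·| = 2000, ∠ = 90.00°
pole (s+682): 682 + j2000 → |·| = √(682²+2000²) = √4465124 ≈ 2113.1, ∠ = arctan(2000/682) ≈ 71.17°
pole (s+2000): 2000 + j2000 → |·| = √(2000²+2000²) = √8000000 ≈ 2828.4, ∠ = arctan(2000/2000) ≈ 45.00°
|G| = 500 · 2000 / 5.9767e+06 ≈ 0.16732
Gain = 20 log₁₀(0.16732) ≈ -15.53 dB

-15.5 dB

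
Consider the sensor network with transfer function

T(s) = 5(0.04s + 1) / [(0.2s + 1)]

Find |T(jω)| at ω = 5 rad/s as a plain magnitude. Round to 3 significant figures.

At ω = 5 rad/s:
zero (1 + j5·0.04) = 1 + j0.2 → |·| ≈ 1.0198, ∠ ≈ 11.31°
pole (1 + j5·0.2) = 1 + j1 → |·| ≈ 1.4142, ∠ ≈ 45.00°
|T| = 5 · 1.0198 / (1.4142) ≈ 3.6056

3.61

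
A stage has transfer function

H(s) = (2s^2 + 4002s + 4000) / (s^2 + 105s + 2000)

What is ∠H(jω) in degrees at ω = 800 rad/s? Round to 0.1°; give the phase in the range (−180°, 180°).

Substitute s = j800:
Numerator: 2(j800)^2 + 4002(j800) + 4000 = -1276000 + j3201600
Denominator: (j800)^2 + 105(j800) + 2000 = -638000 + j84000
|N| = √(1276000² + 3201600²) ≈ 3.4465e+06, ∠N ≈ 111.73°
|D| = √(638000² + 84000²) ≈ 6.4351e+05, ∠D ≈ 172.50°
∠H = 111.73° − 172.50° = -60.77°

-60.8°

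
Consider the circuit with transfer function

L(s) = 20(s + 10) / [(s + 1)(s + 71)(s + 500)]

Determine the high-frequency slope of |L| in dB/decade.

-40 dB/decade

Each pole contributes −20 dB/decade at high frequency; each zero contributes +20 dB/decade.
Net: 1 zero(s) − 3 pole(s) → -40 dB/decade.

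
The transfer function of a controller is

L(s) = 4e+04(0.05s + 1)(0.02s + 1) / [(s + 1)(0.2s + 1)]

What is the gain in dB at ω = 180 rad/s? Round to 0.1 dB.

At ω = 180 rad/s:
zero (1 + j180·0.05) = 1 + j9 → |·| ≈ 9.0554, ∠ ≈ 83.66°
zero (1 + j180·0.02) = 1 + j3.6 → |·| ≈ 3.7363, ∠ ≈ 74.48°
pole (1 + j180·1) = 1 + j180 → |·| ≈ 180, ∠ ≈ 89.68°
pole (1 + j180·0.2) = 1 + j36 → |·| ≈ 36.014, ∠ ≈ 88.41°
|L| = 4e+04 · 9.0554 · 3.7363 / (180 · 36.014) ≈ 208.77
Gain = 20 log₁₀(208.77) ≈ 46.39 dB

46.4 dB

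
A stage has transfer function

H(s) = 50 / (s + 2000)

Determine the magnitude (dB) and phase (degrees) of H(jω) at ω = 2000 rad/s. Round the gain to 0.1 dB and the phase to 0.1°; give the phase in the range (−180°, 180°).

Substitute s = j2000:
Numerator: 50 = 50 + j0
Denominator: (j2000) + 2000 = 2000 + j2000
|N| = √(50² + 0²) ≈ 50, ∠N ≈ 0.00°
|D| = √(2000² + 2000²) ≈ 2828.4, ∠D ≈ 45.00°
|H| = 50 / 2828.4 ≈ 0.017678
Gain = 20 log₁₀(0.017678) ≈ -35.05 dB
∠H = 0.00° − 45.00° = -45.00°

-35.1 dB, -45.0°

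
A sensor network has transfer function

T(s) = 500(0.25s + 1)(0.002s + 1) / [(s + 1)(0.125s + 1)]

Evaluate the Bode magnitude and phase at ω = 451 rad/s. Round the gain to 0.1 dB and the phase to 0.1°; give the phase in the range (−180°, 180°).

At ω = 451 rad/s:
zero (1 + j451·0.25) = 1 + j112.75 → |·| ≈ 112.75, ∠ ≈ 89.49°
zero (1 + j451·0.002) = 1 + j0.902 → |·| ≈ 1.3467, ∠ ≈ 42.05°
pole (1 + j451·1) = 1 + j451 → |·| ≈ 451, ∠ ≈ 89.87°
pole (1 + j451·0.125) = 1 + j56.375 → |·| ≈ 56.384, ∠ ≈ 88.98°
|T| = 500 · 112.75 · 1.3467 / (451 · 56.384) ≈ 2.9856
Gain = 20 log₁₀(2.9856) ≈ 9.50 dB
∠T = (89.49° + 42.05°) − (89.87° + 88.98°) = -47.31°

9.5 dB, -47.3°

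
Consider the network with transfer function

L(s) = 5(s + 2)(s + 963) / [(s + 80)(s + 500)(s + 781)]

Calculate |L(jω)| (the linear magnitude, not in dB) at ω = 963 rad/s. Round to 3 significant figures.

At s = jω = j963:
zero (s+2): 2 + j963 → |·| = √(2²+963²) = √927373 ≈ 963, ∠ = arctan(963/2) ≈ 89.88°
zero (s+963): 963 + j963 → |·| = √(963²+963²) = √1854738 ≈ 1361.9, ∠ = arctan(963/963) ≈ 45.00°
pole (s+80): 80 + j963 → |·| = √(80²+963²) = √933769 ≈ 966.32, ∠ = arctan(963/80) ≈ 85.25°
pole (s+500): 500 + j963 → |·| = √(500²+963²) = √1177369 ≈ 1085.1, ∠ = arctan(963/500) ≈ 62.56°
pole (s+781): 781 + j963 → |·| = √(781²+963²) = √1537330 ≈ 1239.9, ∠ = arctan(963/781) ≈ 50.96°
|L| = 5 · 1.3115e+06 / 1.3001e+09 ≈ 0.0050438

0.00504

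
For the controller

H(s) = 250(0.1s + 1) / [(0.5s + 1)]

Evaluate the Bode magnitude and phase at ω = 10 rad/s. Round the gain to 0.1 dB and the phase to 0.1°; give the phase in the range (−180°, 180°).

36.8 dB, -33.7°

At ω = 10 rad/s:
zero (1 + j10·0.1) = 1 + j1 → |·| ≈ 1.4142, ∠ ≈ 45.00°
pole (1 + j10·0.5) = 1 + j5 → |·| ≈ 5.099, ∠ ≈ 78.69°
|H| = 250 · 1.4142 / (5.099) ≈ 69.337
Gain = 20 log₁₀(69.337) ≈ 36.82 dB
∠H = (45.00°) − (78.69°) = -33.69°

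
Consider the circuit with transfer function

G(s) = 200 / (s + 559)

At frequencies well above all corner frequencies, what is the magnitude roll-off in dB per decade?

Each pole contributes −20 dB/decade at high frequency; each zero contributes +20 dB/decade.
Net: 0 zero(s) − 1 pole(s) → -20 dB/decade.

-20 dB/decade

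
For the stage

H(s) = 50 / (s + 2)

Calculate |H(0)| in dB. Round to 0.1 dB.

28.0 dB

H(0) = 50 / 2 = 25
20 log₁₀(25) ≈ 27.96 dB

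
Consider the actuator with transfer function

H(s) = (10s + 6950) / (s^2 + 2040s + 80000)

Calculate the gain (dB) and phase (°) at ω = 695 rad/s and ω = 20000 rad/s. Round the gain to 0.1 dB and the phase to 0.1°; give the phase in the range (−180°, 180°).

Substitute s = j695:
Numerator: 10(j695) + 6950 = 6950 + j6950
Denominator: (j695)^2 + 2040(j695) + 80000 = -403025 + j1417800
|N| = √(6950² + 6950²) ≈ 9828.8, ∠N ≈ 45.00°
|D| = √(403025² + 1417800²) ≈ 1.474e+06, ∠D ≈ 105.87°
|H| = 9828.8 / 1.474e+06 ≈ 0.0066681
Gain = 20 log₁₀(0.0066681) ≈ -43.52 dB
∠H = 45.00° − 105.87° = -60.87°

Substitute s = j20000:
Numerator: 10(j20000) + 6950 = 6950 + j200000
Denominator: (j20000)^2 + 2040(j20000) + 80000 = -399920000 + j40800000
|N| = √(6950² + 200000²) ≈ 2.0012e+05, ∠N ≈ 88.01°
|D| = √(399920000² + 40800000²) ≈ 4.02e+08, ∠D ≈ 174.17°
|H| = 2.0012e+05 / 4.02e+08 ≈ 0.00049781
Gain = 20 log₁₀(0.00049781) ≈ -66.06 dB
∠H = 88.01° − 174.17° = -86.16°

ω = 695: -43.5 dB, -60.9°; ω = 20000: -66.1 dB, -86.2°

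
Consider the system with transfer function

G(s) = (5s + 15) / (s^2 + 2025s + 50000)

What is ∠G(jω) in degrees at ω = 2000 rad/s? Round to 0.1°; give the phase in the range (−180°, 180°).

-44.4°

Substitute s = j2000:
Numerator: 5(j2000) + 15 = 15 + j10000
Denominator: (j2000)^2 + 2025(j2000) + 50000 = -3950000 + j4050000
|N| = √(15² + 10000²) ≈ 10000, ∠N ≈ 89.91°
|D| = √(3950000² + 4050000²) ≈ 5.6573e+06, ∠D ≈ 134.28°
∠G = 89.91° − 134.28° = -44.37°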